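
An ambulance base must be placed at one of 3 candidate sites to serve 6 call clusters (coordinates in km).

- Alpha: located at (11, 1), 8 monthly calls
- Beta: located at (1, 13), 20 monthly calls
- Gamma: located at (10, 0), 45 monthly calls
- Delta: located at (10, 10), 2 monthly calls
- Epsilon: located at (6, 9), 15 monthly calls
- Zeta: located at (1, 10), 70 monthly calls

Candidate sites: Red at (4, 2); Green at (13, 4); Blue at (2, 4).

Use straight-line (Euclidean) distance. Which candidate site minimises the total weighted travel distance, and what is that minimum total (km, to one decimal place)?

Blue, total 1201.3 km

Total weighted distance at each candidate:
  Red (4, 2): total = 1296.5
  Green (13, 4): total = 1635.4
  Blue (2, 4): total = 1201.3
Minimum is at Blue with total 1201.3 km.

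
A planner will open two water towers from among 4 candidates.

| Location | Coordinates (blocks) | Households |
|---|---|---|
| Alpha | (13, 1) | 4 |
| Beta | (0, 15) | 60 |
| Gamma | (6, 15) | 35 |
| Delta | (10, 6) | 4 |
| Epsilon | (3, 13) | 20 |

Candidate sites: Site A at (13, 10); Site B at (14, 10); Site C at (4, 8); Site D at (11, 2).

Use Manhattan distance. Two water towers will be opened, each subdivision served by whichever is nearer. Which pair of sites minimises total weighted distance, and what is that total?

{Site C, Site D}, total 1127

Evaluate every pair (each demand assigned to the nearer of the two):
  {Site C, Site D}: total = 1127
  {Site A, Site C}: total = 1159
  {Site B, Site C}: total = 1167
  {Site A, Site D}: total = 1792
  {Site A, Site B}: total = 1824
  {Site B, Site D}: total = 1907
Best pair: {Site C, Site D} with total 1127.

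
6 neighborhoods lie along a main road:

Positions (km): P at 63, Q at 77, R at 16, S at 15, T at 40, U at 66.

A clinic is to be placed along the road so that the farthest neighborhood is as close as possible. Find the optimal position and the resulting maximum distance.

The 1-center on a line is the midpoint of the two extreme points: leftmost at 15, rightmost at 77.
Optimal location = (15 + 77)/2 = 46; maximum distance = (77 − 15)/2 = 31.

location 46, max distance 31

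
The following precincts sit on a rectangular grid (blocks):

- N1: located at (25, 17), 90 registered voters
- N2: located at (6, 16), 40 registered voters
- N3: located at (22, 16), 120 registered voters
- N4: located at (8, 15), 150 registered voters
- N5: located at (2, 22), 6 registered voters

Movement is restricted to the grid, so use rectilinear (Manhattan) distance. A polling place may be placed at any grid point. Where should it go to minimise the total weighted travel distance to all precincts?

Manhattan distance separates: Σwᵢ(|x−xᵢ|+|y−yᵢ|) = Σwᵢ|x−xᵢ| + Σwᵢ|y−yᵢ|, so x and y are optimised independently as 1-D weighted medians.
Total weight W = 406; half = 203.
x-coordinate, sorted with cumulative weight:
  x=2 (N5, w=6) cum 6
  x=6 (N2, w=40) cum 46
  x=8 (N4, w=150) cum 196
  x=22 (N3, w=120) cum 316  ← median
  x=25 (N1, w=90) cum 406
⇒ x* = 22
y-coordinate, sorted with cumulative weight:
  y=15 (N4, w=150) cum 150
  y=16 (N2, w=40) cum 190
  y=16 (N3, w=120) cum 310  ← median
  y=17 (N1, w=90) cum 400
  y=22 (N5, w=6) cum 406
⇒ y* = 16

(22, 16)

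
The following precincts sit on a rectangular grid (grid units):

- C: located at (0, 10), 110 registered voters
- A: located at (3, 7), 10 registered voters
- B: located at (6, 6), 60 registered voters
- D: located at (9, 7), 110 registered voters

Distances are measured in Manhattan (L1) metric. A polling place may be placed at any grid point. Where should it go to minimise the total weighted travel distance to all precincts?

Manhattan distance separates: Σwᵢ(|x−xᵢ|+|y−yᵢ|) = Σwᵢ|x−xᵢ| + Σwᵢ|y−yᵢ|, so x and y are optimised independently as 1-D weighted medians.
Total weight W = 290; half = 145.
x-coordinate, sorted with cumulative weight:
  x=0 (C, w=110) cum 110
  x=3 (A, w=10) cum 120
  x=6 (B, w=60) cum 180  ← median
  x=9 (D, w=110) cum 290
⇒ x* = 6
y-coordinate, sorted with cumulative weight:
  y=6 (B, w=60) cum 60
  y=7 (A, w=10) cum 70
  y=7 (D, w=110) cum 180  ← median
  y=10 (C, w=110) cum 290
⇒ y* = 7

(6, 7)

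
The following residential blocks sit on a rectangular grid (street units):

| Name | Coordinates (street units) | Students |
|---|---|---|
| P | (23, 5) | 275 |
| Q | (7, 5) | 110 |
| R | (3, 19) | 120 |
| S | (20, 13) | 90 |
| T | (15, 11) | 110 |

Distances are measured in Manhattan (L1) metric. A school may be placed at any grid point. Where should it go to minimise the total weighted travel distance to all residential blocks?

(20, 5)

Manhattan distance separates: Σwᵢ(|x−xᵢ|+|y−yᵢ|) = Σwᵢ|x−xᵢ| + Σwᵢ|y−yᵢ|, so x and y are optimised independently as 1-D weighted medians.
Total weight W = 705; half = 352.5.
x-coordinate, sorted with cumulative weight:
  x=3 (R, w=120) cum 120
  x=7 (Q, w=110) cum 230
  x=15 (T, w=110) cum 340
  x=20 (S, w=90) cum 430  ← median
  x=23 (P, w=275) cum 705
⇒ x* = 20
y-coordinate, sorted with cumulative weight:
  y=5 (P, w=275) cum 275
  y=5 (Q, w=110) cum 385  ← median
  y=11 (T, w=110) cum 495
  y=13 (S, w=90) cum 585
  y=19 (R, w=120) cum 705
⇒ y* = 5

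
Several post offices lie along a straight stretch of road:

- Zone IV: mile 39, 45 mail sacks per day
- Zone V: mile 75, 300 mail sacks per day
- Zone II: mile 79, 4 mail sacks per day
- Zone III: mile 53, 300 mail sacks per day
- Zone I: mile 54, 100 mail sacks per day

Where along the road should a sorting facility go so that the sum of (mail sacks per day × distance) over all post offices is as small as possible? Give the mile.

For a sum of weighted absolute distances on a line, the optimum is the weighted median (not the mean). Total weight W = 749; half-weight = 374.5.
Sort by position and accumulate weight:
  mile 39 (Zone IV, w=45) → cum 45
  mile 53 (Zone III, w=300) → cum 345
  mile 54 (Zone I, w=100) → cum 445  ≥ 374.5 → median here
  mile 75 (Zone V, w=300) → cum 745
  mile 79 (Zone II, w=4) → cum 749
Optimal location: mile 54.

x = 54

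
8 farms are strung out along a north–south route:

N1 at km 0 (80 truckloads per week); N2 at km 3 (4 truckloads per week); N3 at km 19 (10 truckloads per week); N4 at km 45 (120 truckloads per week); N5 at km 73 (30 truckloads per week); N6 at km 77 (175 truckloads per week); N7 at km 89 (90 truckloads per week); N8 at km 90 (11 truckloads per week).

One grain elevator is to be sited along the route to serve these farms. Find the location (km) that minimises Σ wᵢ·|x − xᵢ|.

For a sum of weighted absolute distances on a line, the optimum is the weighted median (not the mean). Total weight W = 520; half-weight = 260.
Sort by position and accumulate weight:
  km 0 (N1, w=80) → cum 80
  km 3 (N2, w=4) → cum 84
  km 19 (N3, w=10) → cum 94
  km 45 (N4, w=120) → cum 214
  km 73 (N5, w=30) → cum 244
  km 77 (N6, w=175) → cum 419  ≥ 260 → median here
  km 89 (N7, w=90) → cum 509
  km 90 (N8, w=11) → cum 520
Optimal location: km 77.

x = 77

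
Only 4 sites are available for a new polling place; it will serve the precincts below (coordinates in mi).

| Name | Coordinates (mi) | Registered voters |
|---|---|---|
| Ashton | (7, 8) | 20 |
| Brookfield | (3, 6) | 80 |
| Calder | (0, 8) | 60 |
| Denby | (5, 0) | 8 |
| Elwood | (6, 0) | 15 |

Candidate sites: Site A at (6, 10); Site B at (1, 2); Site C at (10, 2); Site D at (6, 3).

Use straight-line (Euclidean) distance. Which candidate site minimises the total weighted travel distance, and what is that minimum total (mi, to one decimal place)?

Site D, total 980.3 mi

Total weighted distance at each candidate:
  Site A (6, 10): total = 1054.6
  Site B (1, 2): total = 1009.0
  Site C (10, 2): total = 1589.0
  Site D (6, 3): total = 980.3
Minimum is at Site D with total 980.3 mi.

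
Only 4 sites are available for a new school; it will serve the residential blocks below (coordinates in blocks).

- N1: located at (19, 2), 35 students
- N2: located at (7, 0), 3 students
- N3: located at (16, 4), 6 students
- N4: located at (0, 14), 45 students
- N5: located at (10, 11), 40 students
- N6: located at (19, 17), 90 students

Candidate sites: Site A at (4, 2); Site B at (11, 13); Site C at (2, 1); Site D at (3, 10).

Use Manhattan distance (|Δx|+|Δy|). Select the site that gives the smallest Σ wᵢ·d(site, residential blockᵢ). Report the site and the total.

Site B, total 2540 blocks

Total weighted distance at each candidate:
  Site A (4, 2): total = 4644
  Site B (11, 13): total = 2540
  Site C (2, 1): total = 5115
  Site D (3, 10): total = 3701
Minimum is at Site B with total 2540 blocks.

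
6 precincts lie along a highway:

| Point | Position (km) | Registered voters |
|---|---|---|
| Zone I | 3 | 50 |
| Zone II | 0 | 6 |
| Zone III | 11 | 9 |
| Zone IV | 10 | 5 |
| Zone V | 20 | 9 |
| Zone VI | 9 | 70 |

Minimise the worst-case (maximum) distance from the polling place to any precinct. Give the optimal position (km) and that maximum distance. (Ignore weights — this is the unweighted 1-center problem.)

The 1-center on a line is the midpoint of the two extreme points: leftmost at 0, rightmost at 20.
Optimal location = (0 + 20)/2 = 10; maximum distance = (20 − 0)/2 = 10.

location 10, max distance 10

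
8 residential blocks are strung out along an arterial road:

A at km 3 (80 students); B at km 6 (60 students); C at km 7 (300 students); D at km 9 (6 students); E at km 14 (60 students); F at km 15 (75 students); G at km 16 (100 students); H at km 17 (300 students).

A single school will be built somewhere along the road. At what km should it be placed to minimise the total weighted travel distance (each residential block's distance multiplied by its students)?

For a sum of weighted absolute distances on a line, the optimum is the weighted median (not the mean). Total weight W = 981; half-weight = 490.5.
Sort by position and accumulate weight:
  km 3 (A, w=80) → cum 80
  km 6 (B, w=60) → cum 140
  km 7 (C, w=300) → cum 440
  km 9 (D, w=6) → cum 446
  km 14 (E, w=60) → cum 506  ≥ 490.5 → median here
  km 15 (F, w=75) → cum 581
  km 16 (G, w=100) → cum 681
  km 17 (H, w=300) → cum 981
Optimal location: km 14.

x = 14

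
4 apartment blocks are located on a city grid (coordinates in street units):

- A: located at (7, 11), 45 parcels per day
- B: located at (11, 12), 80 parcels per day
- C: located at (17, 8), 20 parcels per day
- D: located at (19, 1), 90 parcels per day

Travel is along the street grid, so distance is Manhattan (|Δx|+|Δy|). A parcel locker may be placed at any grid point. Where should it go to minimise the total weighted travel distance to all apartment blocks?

(11, 11)

Manhattan distance separates: Σwᵢ(|x−xᵢ|+|y−yᵢ|) = Σwᵢ|x−xᵢ| + Σwᵢ|y−yᵢ|, so x and y are optimised independently as 1-D weighted medians.
Total weight W = 235; half = 117.5.
x-coordinate, sorted with cumulative weight:
  x=7 (A, w=45) cum 45
  x=11 (B, w=80) cum 125  ← median
  x=17 (C, w=20) cum 145
  x=19 (D, w=90) cum 235
⇒ x* = 11
y-coordinate, sorted with cumulative weight:
  y=1 (D, w=90) cum 90
  y=8 (C, w=20) cum 110
  y=11 (A, w=45) cum 155  ← median
  y=12 (B, w=80) cum 235
⇒ y* = 11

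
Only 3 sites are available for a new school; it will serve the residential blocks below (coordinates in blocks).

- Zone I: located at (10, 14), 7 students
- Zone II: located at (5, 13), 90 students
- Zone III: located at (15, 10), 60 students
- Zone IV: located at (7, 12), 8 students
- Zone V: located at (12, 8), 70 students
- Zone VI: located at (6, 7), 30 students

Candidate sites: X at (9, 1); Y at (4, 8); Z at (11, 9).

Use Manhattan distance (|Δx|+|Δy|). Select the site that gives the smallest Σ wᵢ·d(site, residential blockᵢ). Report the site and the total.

Total weighted distance at each candidate:
  X (9, 1): total = 3512
  Y (4, 8): total = 2110
  Z (11, 9): total = 1648
Minimum is at Z with total 1648 blocks.

Z, total 1648 blocks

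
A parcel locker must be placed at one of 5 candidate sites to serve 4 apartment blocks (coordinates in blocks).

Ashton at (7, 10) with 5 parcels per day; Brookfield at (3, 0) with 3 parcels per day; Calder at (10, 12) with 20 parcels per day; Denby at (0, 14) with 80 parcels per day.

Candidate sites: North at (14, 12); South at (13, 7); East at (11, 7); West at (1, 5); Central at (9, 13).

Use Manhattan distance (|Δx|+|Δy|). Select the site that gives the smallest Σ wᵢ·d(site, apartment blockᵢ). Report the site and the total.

Central, total 922 blocks

Total weighted distance at each candidate:
  North (14, 12): total = 1474
  South (13, 7): total = 1856
  East (11, 7): total = 1640
  West (1, 5): total = 1196
  Central (9, 13): total = 922
Minimum is at Central with total 922 blocks.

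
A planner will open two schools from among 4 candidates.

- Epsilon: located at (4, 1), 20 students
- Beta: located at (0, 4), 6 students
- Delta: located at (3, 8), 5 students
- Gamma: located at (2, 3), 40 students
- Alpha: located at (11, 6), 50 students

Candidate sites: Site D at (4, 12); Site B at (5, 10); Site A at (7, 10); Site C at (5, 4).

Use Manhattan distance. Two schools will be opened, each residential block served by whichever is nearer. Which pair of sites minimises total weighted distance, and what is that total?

{Site B, Site C}, total 690

Evaluate every pair (each demand assigned to the nearer of the two):
  {Site B, Site C}: total = 690
  {Site D, Site C}: total = 695
  {Site A, Site C}: total = 700
  {Site B, Site A}: total = 1086
  {Site D, Site A}: total = 1157
  {Site D, Site B}: total = 1186
Best pair: {Site B, Site C} with total 690.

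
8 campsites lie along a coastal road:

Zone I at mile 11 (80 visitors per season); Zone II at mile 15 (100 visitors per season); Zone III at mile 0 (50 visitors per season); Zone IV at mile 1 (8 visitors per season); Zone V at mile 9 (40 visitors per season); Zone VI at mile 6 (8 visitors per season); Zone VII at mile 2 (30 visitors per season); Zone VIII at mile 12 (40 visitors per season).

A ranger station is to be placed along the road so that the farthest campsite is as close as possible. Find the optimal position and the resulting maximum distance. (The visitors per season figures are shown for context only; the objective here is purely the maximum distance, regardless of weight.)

location 7.5, max distance 7.5

The 1-center on a line is the midpoint of the two extreme points: leftmost at 0, rightmost at 15.
Optimal location = (0 + 15)/2 = 7.5; maximum distance = (15 − 0)/2 = 7.5.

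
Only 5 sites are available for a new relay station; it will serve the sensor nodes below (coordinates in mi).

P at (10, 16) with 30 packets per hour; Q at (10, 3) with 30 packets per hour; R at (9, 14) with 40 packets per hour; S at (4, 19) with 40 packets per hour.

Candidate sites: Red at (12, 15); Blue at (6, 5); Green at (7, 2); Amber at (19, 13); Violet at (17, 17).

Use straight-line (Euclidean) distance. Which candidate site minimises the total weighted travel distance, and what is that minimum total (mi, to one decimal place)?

Total weighted distance at each candidate:
  Red (12, 15): total = 916.3
  Blue (6, 5): total = 1430.5
  Green (7, 2): total = 1701.5
  Amber (19, 13): total = 1736.4
  Violet (17, 17): total = 1549.6
Minimum is at Red with total 916.3 mi.

Red, total 916.3 mi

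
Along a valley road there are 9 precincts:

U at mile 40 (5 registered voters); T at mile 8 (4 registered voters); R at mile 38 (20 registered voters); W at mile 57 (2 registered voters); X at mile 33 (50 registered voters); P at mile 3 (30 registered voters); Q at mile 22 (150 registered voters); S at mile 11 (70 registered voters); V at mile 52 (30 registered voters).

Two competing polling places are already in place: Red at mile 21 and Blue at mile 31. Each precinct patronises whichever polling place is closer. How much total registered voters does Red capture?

254

The indifferent point is the midpoint (21+31)/2 = 26; precincts left of it (closer to Red at 21) go to Red, those right go to Blue.
  P at 3 (w=30) → Red
  T at 8 (w=4) → Red
  S at 11 (w=70) → Red
  Q at 22 (w=150) → Red
  X at 33 (w=50) → Blue
  R at 38 (w=20) → Blue
  U at 40 (w=5) → Blue
  V at 52 (w=30) → Blue
  W at 57 (w=2) → Blue
Red captures 254; Blue captures 107.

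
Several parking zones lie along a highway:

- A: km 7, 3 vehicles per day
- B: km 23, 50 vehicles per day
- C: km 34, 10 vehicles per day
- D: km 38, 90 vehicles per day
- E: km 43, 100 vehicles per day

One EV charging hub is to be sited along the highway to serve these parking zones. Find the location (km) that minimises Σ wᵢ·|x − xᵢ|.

For a sum of weighted absolute distances on a line, the optimum is the weighted median (not the mean). Total weight W = 253; half-weight = 126.5.
Sort by position and accumulate weight:
  km 7 (A, w=3) → cum 3
  km 23 (B, w=50) → cum 53
  km 34 (C, w=10) → cum 63
  km 38 (D, w=90) → cum 153  ≥ 126.5 → median here
  km 43 (E, w=100) → cum 253
Optimal location: km 38.

x = 38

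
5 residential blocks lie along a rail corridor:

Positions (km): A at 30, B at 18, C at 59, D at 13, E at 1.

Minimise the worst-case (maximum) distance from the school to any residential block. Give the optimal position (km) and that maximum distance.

The 1-center on a line is the midpoint of the two extreme points: leftmost at 1, rightmost at 59.
Optimal location = (1 + 59)/2 = 30; maximum distance = (59 − 1)/2 = 29.

location 30, max distance 29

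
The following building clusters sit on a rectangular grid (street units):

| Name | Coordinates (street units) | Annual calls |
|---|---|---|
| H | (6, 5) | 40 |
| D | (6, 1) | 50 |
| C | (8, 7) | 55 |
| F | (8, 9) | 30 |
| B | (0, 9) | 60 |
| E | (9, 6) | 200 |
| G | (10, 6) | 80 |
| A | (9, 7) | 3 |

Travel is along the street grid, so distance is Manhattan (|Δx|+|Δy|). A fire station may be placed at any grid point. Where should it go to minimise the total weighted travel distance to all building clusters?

Manhattan distance separates: Σwᵢ(|x−xᵢ|+|y−yᵢ|) = Σwᵢ|x−xᵢ| + Σwᵢ|y−yᵢ|, so x and y are optimised independently as 1-D weighted medians.
Total weight W = 518; half = 259.
x-coordinate, sorted with cumulative weight:
  x=0 (B, w=60) cum 60
  x=6 (H, w=40) cum 100
  x=6 (D, w=50) cum 150
  x=8 (C, w=55) cum 205
  x=8 (F, w=30) cum 235
  x=9 (E, w=200) cum 435  ← median
  x=9 (A, w=3) cum 438
  x=10 (G, w=80) cum 518
⇒ x* = 9
y-coordinate, sorted with cumulative weight:
  y=1 (D, w=50) cum 50
  y=5 (H, w=40) cum 90
  y=6 (E, w=200) cum 290  ← median
  y=6 (G, w=80) cum 370
  y=7 (C, w=55) cum 425
  y=7 (A, w=3) cum 428
  y=9 (F, w=30) cum 458
  y=9 (B, w=60) cum 518
⇒ y* = 6

(9, 6)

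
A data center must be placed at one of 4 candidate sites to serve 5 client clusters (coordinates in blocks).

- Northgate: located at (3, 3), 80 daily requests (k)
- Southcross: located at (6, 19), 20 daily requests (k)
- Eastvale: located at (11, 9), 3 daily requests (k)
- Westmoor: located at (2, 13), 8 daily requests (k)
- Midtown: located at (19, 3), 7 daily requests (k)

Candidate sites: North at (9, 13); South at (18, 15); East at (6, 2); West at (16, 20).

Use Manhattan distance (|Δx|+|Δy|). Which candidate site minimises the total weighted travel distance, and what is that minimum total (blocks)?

East, total 914 blocks

Total weighted distance at each candidate:
  North (9, 13): total = 1674
  South (18, 15): total = 2754
  East (6, 2): total = 914
  West (16, 20): total = 2976
Minimum is at East with total 914 blocks.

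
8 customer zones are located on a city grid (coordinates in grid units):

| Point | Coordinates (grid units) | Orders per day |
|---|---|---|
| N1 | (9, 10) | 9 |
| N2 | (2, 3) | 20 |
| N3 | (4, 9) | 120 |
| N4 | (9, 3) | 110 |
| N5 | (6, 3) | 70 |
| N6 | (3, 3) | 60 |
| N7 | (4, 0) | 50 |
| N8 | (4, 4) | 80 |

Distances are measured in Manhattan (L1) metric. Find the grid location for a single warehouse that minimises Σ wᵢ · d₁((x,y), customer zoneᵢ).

Manhattan distance separates: Σwᵢ(|x−xᵢ|+|y−yᵢ|) = Σwᵢ|x−xᵢ| + Σwᵢ|y−yᵢ|, so x and y are optimised independently as 1-D weighted medians.
Total weight W = 519; half = 259.5.
x-coordinate, sorted with cumulative weight:
  x=2 (N2, w=20) cum 20
  x=3 (N6, w=60) cum 80
  x=4 (N3, w=120) cum 200
  x=4 (N7, w=50) cum 250
  x=4 (N8, w=80) cum 330  ← median
  x=6 (N5, w=70) cum 400
  x=9 (N1, w=9) cum 409
  x=9 (N4, w=110) cum 519
⇒ x* = 4
y-coordinate, sorted with cumulative weight:
  y=0 (N7, w=50) cum 50
  y=3 (N2, w=20) cum 70
  y=3 (N4, w=110) cum 180
  y=3 (N5, w=70) cum 250
  y=3 (N6, w=60) cum 310  ← median
  y=4 (N8, w=80) cum 390
  y=9 (N3, w=120) cum 510
  y=10 (N1, w=9) cum 519
⇒ y* = 3

(4, 3)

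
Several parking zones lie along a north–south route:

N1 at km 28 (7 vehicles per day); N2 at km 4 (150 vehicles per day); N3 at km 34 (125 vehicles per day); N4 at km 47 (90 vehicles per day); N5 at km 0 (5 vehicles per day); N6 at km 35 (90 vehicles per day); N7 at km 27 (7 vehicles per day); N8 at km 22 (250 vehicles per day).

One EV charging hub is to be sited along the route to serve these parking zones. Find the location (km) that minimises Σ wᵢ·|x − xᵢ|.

For a sum of weighted absolute distances on a line, the optimum is the weighted median (not the mean). Total weight W = 724; half-weight = 362.
Sort by position and accumulate weight:
  km 0 (N5, w=5) → cum 5
  km 4 (N2, w=150) → cum 155
  km 22 (N8, w=250) → cum 405  ≥ 362 → median here
  km 27 (N7, w=7) → cum 412
  km 28 (N1, w=7) → cum 419
  km 34 (N3, w=125) → cum 544
  km 35 (N6, w=90) → cum 634
  km 47 (N4, w=90) → cum 724
Optimal location: km 22.

x = 22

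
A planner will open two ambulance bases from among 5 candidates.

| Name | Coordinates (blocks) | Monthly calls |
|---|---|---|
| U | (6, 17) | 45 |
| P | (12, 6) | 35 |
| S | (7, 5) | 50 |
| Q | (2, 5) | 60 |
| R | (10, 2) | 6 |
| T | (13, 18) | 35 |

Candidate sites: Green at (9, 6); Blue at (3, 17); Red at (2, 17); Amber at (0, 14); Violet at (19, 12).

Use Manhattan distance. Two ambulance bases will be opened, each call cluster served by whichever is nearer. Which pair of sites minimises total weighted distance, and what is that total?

Evaluate every pair (each demand assigned to the nearer of the two):
  {Green, Blue}: total = 1285
  {Green, Red}: total = 1365
  {Green, Amber}: total = 1730
  {Green, Violet}: total = 1815
  {Blue, Violet}: total = 2669
  {Red, Violet}: total = 2739
  {Blue, Amber}: total = 2812
  {Amber, Violet}: total = 2854
  {Blue, Red}: total = 2872
  {Red, Amber}: total = 2892
Best pair: {Green, Blue} with total 1285.

{Green, Blue}, total 1285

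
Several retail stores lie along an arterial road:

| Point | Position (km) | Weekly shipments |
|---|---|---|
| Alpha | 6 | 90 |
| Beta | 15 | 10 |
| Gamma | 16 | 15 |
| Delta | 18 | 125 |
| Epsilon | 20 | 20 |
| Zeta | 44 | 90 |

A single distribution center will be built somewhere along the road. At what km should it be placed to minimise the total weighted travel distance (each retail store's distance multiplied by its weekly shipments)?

For a sum of weighted absolute distances on a line, the optimum is the weighted median (not the mean). Total weight W = 350; half-weight = 175.
Sort by position and accumulate weight:
  km 6 (Alpha, w=90) → cum 90
  km 15 (Beta, w=10) → cum 100
  km 16 (Gamma, w=15) → cum 115
  km 18 (Delta, w=125) → cum 240  ≥ 175 → median here
  km 20 (Epsilon, w=20) → cum 260
  km 44 (Zeta, w=90) → cum 350
Optimal location: km 18.

x = 18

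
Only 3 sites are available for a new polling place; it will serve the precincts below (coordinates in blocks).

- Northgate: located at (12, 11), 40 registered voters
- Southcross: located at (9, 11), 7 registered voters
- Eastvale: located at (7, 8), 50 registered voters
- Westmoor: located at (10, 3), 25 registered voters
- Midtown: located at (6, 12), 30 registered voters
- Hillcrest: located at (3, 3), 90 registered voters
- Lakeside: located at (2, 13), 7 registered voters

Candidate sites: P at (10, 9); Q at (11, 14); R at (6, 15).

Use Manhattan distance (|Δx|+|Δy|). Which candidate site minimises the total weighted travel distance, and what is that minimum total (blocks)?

P, total 1995 blocks

Total weighted distance at each candidate:
  P (10, 9): total = 1995
  Q (11, 14): total = 2985
  R (6, 15): total = 2731
Minimum is at P with total 1995 blocks.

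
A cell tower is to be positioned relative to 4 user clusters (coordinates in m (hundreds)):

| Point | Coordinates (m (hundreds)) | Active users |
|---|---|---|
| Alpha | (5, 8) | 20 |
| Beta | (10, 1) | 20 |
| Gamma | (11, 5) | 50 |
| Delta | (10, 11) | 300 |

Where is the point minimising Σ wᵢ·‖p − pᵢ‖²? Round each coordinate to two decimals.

(9.87, 9.56)

The minimiser of Σwᵢ‖p−pᵢ‖² is the weighted centroid p* = (Σwᵢpᵢ)/(Σwᵢ).
Σwᵢ = 390.
Σwᵢxᵢ = 20·5 + 20·10 + 50·11 + 300·10 = 3850.
Σwᵢyᵢ = 20·8 + 20·1 + 50·5 + 300·11 = 3730.
x* = 3850/390 = 9.87, y* = 3730/390 = 9.56.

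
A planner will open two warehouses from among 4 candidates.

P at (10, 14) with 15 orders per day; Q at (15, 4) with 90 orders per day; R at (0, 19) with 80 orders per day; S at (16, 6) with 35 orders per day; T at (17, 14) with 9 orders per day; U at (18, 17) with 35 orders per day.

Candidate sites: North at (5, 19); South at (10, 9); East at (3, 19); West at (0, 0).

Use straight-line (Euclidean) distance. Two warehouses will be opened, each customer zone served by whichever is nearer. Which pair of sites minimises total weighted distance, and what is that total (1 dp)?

{South, East}, total 1659.6

Evaluate every pair (each demand assigned to the nearer of the two):
  {South, East}: total = 1659.6
  {North, South}: total = 1819.6
  {South, West}: total = 2551.0
  {East, West}: total = 3027.7
  {North, West}: total = 3076.6
  {North, East}: total = 3141.9
Best pair: {South, East} with total 1659.6.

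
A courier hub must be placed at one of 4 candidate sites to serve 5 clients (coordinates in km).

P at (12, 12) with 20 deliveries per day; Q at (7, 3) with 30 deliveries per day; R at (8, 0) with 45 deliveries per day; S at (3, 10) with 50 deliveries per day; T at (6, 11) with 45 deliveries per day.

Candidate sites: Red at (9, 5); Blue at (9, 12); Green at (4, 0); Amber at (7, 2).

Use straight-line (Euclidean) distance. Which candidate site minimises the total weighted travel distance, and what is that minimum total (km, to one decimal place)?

Total weighted distance at each candidate:
  Red (9, 5): total = 1159.0
  Blue (9, 12): total = 1337.0
  Green (4, 0): total = 1601.3
  Amber (7, 2): total = 1208.9
Minimum is at Red with total 1159.0 km.

Red, total 1159.0 km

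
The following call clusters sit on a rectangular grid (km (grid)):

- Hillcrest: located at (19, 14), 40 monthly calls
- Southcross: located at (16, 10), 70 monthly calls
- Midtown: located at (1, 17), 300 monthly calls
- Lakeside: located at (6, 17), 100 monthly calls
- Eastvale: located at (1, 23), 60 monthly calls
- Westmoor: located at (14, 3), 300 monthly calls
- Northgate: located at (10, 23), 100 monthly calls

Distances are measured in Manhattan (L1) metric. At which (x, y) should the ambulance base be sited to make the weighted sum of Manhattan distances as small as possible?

Manhattan distance separates: Σwᵢ(|x−xᵢ|+|y−yᵢ|) = Σwᵢ|x−xᵢ| + Σwᵢ|y−yᵢ|, so x and y are optimised independently as 1-D weighted medians.
Total weight W = 970; half = 485.
x-coordinate, sorted with cumulative weight:
  x=1 (Midtown, w=300) cum 300
  x=1 (Eastvale, w=60) cum 360
  x=6 (Lakeside, w=100) cum 460
  x=10 (Northgate, w=100) cum 560  ← median
  x=14 (Westmoor, w=300) cum 860
  x=16 (Southcross, w=70) cum 930
  x=19 (Hillcrest, w=40) cum 970
⇒ x* = 10
y-coordinate, sorted with cumulative weight:
  y=3 (Westmoor, w=300) cum 300
  y=10 (Southcross, w=70) cum 370
  y=14 (Hillcrest, w=40) cum 410
  y=17 (Midtown, w=300) cum 710  ← median
  y=17 (Lakeside, w=100) cum 810
  y=23 (Eastvale, w=60) cum 870
  y=23 (Northgate, w=100) cum 970
⇒ y* = 17

(10, 17)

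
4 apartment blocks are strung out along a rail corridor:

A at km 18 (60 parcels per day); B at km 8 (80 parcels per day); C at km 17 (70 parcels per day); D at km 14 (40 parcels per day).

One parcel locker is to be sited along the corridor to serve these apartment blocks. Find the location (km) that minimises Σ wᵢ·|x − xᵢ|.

For a sum of weighted absolute distances on a line, the optimum is the weighted median (not the mean). Total weight W = 250; half-weight = 125.
Sort by position and accumulate weight:
  km 8 (B, w=80) → cum 80
  km 14 (D, w=40) → cum 120
  km 17 (C, w=70) → cum 190  ≥ 125 → median here
  km 18 (A, w=60) → cum 250
Optimal location: km 17.

x = 17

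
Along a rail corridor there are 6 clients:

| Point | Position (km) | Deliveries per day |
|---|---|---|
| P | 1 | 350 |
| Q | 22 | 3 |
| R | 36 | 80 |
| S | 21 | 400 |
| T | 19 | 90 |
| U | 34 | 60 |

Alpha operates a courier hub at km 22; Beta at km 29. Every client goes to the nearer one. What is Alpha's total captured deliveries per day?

The indifferent point is the midpoint (22+29)/2 = 25.5; clients left of it (closer to Alpha at 22) go to Alpha, those right go to Beta.
  P at 1 (w=350) → Alpha
  T at 19 (w=90) → Alpha
  S at 21 (w=400) → Alpha
  Q at 22 (w=3) → Alpha
  U at 34 (w=60) → Beta
  R at 36 (w=80) → Beta
Alpha captures 843; Beta captures 140.

843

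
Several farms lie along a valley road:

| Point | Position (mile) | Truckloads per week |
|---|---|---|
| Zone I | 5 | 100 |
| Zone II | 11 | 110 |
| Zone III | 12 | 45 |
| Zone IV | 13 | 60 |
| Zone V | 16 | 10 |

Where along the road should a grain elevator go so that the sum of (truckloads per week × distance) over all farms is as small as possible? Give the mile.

For a sum of weighted absolute distances on a line, the optimum is the weighted median (not the mean). Total weight W = 325; half-weight = 162.5.
Sort by position and accumulate weight:
  mile 5 (Zone I, w=100) → cum 100
  mile 11 (Zone II, w=110) → cum 210  ≥ 162.5 → median here
  mile 12 (Zone III, w=45) → cum 255
  mile 13 (Zone IV, w=60) → cum 315
  mile 16 (Zone V, w=10) → cum 325
Optimal location: mile 11.

x = 11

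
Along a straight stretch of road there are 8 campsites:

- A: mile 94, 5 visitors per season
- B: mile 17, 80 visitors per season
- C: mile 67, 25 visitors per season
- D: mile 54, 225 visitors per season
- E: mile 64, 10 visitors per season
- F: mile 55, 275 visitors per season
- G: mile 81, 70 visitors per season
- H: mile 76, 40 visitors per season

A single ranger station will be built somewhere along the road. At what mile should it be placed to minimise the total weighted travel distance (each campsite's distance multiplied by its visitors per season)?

x = 55

For a sum of weighted absolute distances on a line, the optimum is the weighted median (not the mean). Total weight W = 730; half-weight = 365.
Sort by position and accumulate weight:
  mile 17 (B, w=80) → cum 80
  mile 54 (D, w=225) → cum 305
  mile 55 (F, w=275) → cum 580  ≥ 365 → median here
  mile 64 (E, w=10) → cum 590
  mile 67 (C, w=25) → cum 615
  mile 76 (H, w=40) → cum 655
  mile 81 (G, w=70) → cum 725
  mile 94 (A, w=5) → cum 730
Optimal location: mile 55.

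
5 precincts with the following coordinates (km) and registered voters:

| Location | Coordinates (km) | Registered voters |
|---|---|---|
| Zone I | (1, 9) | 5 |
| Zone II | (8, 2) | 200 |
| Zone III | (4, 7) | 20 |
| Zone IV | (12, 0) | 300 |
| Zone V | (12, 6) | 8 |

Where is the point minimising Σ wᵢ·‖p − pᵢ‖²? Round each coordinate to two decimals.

(10.10, 1.19)

The minimiser of Σwᵢ‖p−pᵢ‖² is the weighted centroid p* = (Σwᵢpᵢ)/(Σwᵢ).
Σwᵢ = 533.
Σwᵢxᵢ = 5·1 + 200·8 + 20·4 + 300·12 + 8·12 = 5381.
Σwᵢyᵢ = 5·9 + 200·2 + 20·7 + 300·0 + 8·6 = 633.
x* = 5381/533 = 10.10, y* = 633/533 = 1.19.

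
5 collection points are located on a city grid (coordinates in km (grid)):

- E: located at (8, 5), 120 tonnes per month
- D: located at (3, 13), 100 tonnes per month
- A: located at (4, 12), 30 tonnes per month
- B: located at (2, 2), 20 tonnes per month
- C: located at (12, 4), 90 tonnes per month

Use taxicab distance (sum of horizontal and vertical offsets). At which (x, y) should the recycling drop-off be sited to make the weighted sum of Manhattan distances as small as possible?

(8, 5)

Manhattan distance separates: Σwᵢ(|x−xᵢ|+|y−yᵢ|) = Σwᵢ|x−xᵢ| + Σwᵢ|y−yᵢ|, so x and y are optimised independently as 1-D weighted medians.
Total weight W = 360; half = 180.
x-coordinate, sorted with cumulative weight:
  x=2 (B, w=20) cum 20
  x=3 (D, w=100) cum 120
  x=4 (A, w=30) cum 150
  x=8 (E, w=120) cum 270  ← median
  x=12 (C, w=90) cum 360
⇒ x* = 8
y-coordinate, sorted with cumulative weight:
  y=2 (B, w=20) cum 20
  y=4 (C, w=90) cum 110
  y=5 (E, w=120) cum 230  ← median
  y=12 (A, w=30) cum 260
  y=13 (D, w=100) cum 360
⇒ y* = 5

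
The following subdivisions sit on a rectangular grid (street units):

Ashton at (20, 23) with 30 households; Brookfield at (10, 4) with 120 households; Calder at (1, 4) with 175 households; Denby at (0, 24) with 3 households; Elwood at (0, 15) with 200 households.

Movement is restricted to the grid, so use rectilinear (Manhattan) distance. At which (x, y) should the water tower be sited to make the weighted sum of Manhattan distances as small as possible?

(1, 4)

Manhattan distance separates: Σwᵢ(|x−xᵢ|+|y−yᵢ|) = Σwᵢ|x−xᵢ| + Σwᵢ|y−yᵢ|, so x and y are optimised independently as 1-D weighted medians.
Total weight W = 528; half = 264.
x-coordinate, sorted with cumulative weight:
  x=0 (Denby, w=3) cum 3
  x=0 (Elwood, w=200) cum 203
  x=1 (Calder, w=175) cum 378  ← median
  x=10 (Brookfield, w=120) cum 498
  x=20 (Ashton, w=30) cum 528
⇒ x* = 1
y-coordinate, sorted with cumulative weight:
  y=4 (Brookfield, w=120) cum 120
  y=4 (Calder, w=175) cum 295  ← median
  y=15 (Elwood, w=200) cum 495
  y=23 (Ashton, w=30) cum 525
  y=24 (Denby, w=3) cum 528
⇒ y* = 4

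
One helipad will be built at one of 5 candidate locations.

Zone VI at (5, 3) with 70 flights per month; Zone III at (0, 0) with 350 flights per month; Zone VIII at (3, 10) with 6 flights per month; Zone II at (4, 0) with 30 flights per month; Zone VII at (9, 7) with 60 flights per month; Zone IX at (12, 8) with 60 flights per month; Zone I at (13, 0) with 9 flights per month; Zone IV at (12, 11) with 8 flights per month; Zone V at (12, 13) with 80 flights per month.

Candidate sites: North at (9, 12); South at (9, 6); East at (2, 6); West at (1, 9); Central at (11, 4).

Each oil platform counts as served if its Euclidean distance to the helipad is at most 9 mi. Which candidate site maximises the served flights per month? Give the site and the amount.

Coverage radius r = 9 mi; a point is covered iff (Δx)²+(Δy)² ≤ 9² = 81.
  North (9, 12): covers {Zone VIII, Zone VII, Zone IX, Zone IV, Zone V} → 214
  South (9, 6): covers {Zone VI, Zone VIII, Zone II, Zone VII, Zone IX, Zone I, Zone IV, Zone V} → 323
  East (2, 6): covers {Zone VI, Zone III, Zone VIII, Zone II, Zone VII} → 516
  West (1, 9): covers {Zone VI, Zone VIII, Zone VII} → 136
  Central (11, 4): covers {Zone VI, Zone II, Zone VII, Zone IX, Zone I, Zone IV} → 237
Maximum coverage at East: 516 flights per month.

East, covering 516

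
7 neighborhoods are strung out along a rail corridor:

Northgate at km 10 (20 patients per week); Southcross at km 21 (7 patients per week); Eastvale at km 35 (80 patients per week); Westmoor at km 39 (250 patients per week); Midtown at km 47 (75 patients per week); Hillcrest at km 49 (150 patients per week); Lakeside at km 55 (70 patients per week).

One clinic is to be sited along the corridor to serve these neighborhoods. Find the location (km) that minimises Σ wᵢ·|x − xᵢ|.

x = 39

For a sum of weighted absolute distances on a line, the optimum is the weighted median (not the mean). Total weight W = 652; half-weight = 326.
Sort by position and accumulate weight:
  km 10 (Northgate, w=20) → cum 20
  km 21 (Southcross, w=7) → cum 27
  km 35 (Eastvale, w=80) → cum 107
  km 39 (Westmoor, w=250) → cum 357  ≥ 326 → median here
  km 47 (Midtown, w=75) → cum 432
  km 49 (Hillcrest, w=150) → cum 582
  km 55 (Lakeside, w=70) → cum 652
Optimal location: km 39.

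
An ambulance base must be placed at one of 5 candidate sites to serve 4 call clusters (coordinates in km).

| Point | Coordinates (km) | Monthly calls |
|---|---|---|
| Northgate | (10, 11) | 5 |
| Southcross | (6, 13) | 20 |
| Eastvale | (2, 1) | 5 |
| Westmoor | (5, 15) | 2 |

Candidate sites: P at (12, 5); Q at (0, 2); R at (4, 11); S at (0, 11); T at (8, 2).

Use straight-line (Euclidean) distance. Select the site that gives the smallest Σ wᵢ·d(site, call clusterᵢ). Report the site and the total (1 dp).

R, total 145.8 km

Total weighted distance at each candidate:
  P (12, 5): total = 309.9
  Q (0, 2): total = 356.9
  R (4, 11): total = 145.8
  S (0, 11): total = 240.3
  T (8, 2): total = 326.8
Minimum is at R with total 145.8 km.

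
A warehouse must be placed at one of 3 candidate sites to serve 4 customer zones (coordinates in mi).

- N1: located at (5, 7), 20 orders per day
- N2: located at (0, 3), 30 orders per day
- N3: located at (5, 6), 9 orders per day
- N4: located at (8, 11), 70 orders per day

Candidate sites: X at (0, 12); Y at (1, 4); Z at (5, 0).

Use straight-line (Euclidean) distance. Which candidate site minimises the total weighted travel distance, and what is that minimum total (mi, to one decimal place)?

Total weighted distance at each candidate:
  X (0, 12): total = 1046.1
  Y (1, 4): total = 875.6
  Z (5, 0): total = 1167.1
Minimum is at Y with total 875.6 mi.

Y, total 875.6 mi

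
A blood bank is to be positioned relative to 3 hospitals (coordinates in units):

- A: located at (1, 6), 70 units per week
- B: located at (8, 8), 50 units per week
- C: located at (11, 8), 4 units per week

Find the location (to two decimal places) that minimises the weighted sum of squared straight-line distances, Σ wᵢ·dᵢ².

The minimiser of Σwᵢ‖p−pᵢ‖² is the weighted centroid p* = (Σwᵢpᵢ)/(Σwᵢ).
Σwᵢ = 124.
Σwᵢxᵢ = 70·1 + 50·8 + 4·11 = 514.
Σwᵢyᵢ = 70·6 + 50·8 + 4·8 = 852.
x* = 514/124 = 4.15, y* = 852/124 = 6.87.

(4.15, 6.87)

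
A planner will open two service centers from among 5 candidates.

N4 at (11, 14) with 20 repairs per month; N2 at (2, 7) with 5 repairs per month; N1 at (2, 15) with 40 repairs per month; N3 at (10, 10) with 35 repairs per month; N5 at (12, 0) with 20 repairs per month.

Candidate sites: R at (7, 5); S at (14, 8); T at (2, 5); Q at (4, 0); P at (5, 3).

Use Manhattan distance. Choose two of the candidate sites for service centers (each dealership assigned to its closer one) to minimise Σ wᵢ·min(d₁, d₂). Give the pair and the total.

Evaluate every pair (each demand assigned to the nearer of the two):
  {S, T}: total = 1000
  {R, T}: total = 1150
  {R, S}: total = 1225
  {S, P}: total = 1225
  {S, Q}: total = 1275
  {R, Q}: total = 1335
  {T, P}: total = 1370
  {R, P}: total = 1375
  {T, Q}: total = 1385
  {Q, P}: total = 1555
Best pair: {S, T} with total 1000.

{S, T}, total 1000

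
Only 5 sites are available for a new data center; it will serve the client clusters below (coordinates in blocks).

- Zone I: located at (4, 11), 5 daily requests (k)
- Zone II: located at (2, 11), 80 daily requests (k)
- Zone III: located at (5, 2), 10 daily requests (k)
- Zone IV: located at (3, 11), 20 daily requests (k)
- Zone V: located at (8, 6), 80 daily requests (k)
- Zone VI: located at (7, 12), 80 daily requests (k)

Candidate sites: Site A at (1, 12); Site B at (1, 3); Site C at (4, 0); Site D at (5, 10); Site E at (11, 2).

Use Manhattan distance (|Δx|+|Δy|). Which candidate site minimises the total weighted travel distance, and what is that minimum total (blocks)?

Site D, total 1350 blocks

Total weighted distance at each candidate:
  Site A (1, 12): total = 1900
  Site B (1, 3): total = 3025
  Site C (4, 0): total = 3365
  Site D (5, 10): total = 1350
  Site E (11, 2): total = 3600
Minimum is at Site D with total 1350 blocks.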